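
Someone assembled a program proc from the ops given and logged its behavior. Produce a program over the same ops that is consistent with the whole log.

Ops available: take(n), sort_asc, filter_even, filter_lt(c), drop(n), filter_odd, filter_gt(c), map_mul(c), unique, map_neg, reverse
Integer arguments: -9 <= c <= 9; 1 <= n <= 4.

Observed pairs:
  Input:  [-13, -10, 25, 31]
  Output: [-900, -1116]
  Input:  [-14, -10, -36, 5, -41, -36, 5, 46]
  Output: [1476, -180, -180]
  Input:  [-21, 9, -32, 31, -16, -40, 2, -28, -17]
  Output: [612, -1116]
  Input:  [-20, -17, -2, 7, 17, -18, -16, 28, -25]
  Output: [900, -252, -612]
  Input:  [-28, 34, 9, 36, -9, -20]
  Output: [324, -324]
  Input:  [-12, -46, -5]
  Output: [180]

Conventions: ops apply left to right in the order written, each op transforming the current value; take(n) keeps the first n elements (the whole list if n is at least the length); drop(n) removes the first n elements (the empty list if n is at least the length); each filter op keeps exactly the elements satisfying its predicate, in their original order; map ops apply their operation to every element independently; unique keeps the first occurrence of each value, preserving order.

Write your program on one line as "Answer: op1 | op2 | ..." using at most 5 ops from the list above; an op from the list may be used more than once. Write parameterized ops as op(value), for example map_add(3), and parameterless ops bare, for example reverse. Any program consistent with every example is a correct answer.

drop(2) | filter_odd | map_mul(6) | sort_asc | map_mul(-6)

Check, running the answer program on each example:
  [-13, -10, 25, 31] -> [25, 31] -> [25, 31] -> [150, 186] -> [150, 186] -> [-900, -1116]
  [-14, -10, -36, 5, -41, -36, 5, 46] -> [-36, 5, -41, -36, 5, 46] -> [5, -41, 5] -> [30, -246, 30] -> [-246, 30, 30] -> [1476, -180, -180]
  [-21, 9, -32, 31, -16, -40, 2, -28, -17] -> [-32, 31, -16, -40, 2, -28, -17] -> [31, -17] -> [186, -102] -> [-102, 186] -> [612, -1116]
  [-20, -17, -2, 7, 17, -18, -16, 28, -25] -> [-2, 7, 17, -18, -16, 28, -25] -> [7, 17, -25] -> [42, 102, -150] -> [-150, 42, 102] -> [900, -252, -612]
  [-28, 34, 9, 36, -9, -20] -> [9, 36, -9, -20] -> [9, -9] -> [54, -54] -> [-54, 54] -> [324, -324]
  [-12, -46, -5] -> [-5] -> [-5] -> [-30] -> [-30] -> [180]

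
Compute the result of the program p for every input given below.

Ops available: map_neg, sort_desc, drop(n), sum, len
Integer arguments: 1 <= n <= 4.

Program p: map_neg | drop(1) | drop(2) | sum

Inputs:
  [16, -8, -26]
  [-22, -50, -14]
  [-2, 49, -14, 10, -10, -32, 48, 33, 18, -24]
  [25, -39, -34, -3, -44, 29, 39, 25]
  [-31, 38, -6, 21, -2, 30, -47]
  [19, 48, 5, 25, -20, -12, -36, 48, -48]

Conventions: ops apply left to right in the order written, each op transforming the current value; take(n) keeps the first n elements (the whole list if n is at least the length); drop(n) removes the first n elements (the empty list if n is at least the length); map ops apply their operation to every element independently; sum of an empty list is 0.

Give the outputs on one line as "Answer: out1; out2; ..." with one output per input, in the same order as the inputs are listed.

Execution, op by op:
  [16, -8, -26] -> [-16, 8, 26] -> [8, 26] -> [] -> 0
  [-22, -50, -14] -> [22, 50, 14] -> [50, 14] -> [] -> 0
  [-2, 49, -14, 10, -10, -32, 48, 33, 18, -24] -> [2, -49, 14, -10, 10, 32, -48, -33, -18, 24] -> [-49, 14, -10, 10, 32, -48, -33, -18, 24] -> [-10, 10, 32, -48, -33, -18, 24] -> -43
  [25, -39, -34, -3, -44, 29, 39, 25] -> [-25, 39, 34, 3, 44, -29, -39, -25] -> [39, 34, 3, 44, -29, -39, -25] -> [3, 44, -29, -39, -25] -> -46
  [-31, 38, -6, 21, -2, 30, -47] -> [31, -38, 6, -21, 2, -30, 47] -> [-38, 6, -21, 2, -30, 47] -> [-21, 2, -30, 47] -> -2
  [19, 48, 5, 25, -20, -12, -36, 48, -48] -> [-19, -48, -5, -25, 20, 12, 36, -48, 48] -> [-48, -5, -25, 20, 12, 36, -48, 48] -> [-25, 20, 12, 36, -48, 48] -> 43

0; 0; -43; -46; -2; 43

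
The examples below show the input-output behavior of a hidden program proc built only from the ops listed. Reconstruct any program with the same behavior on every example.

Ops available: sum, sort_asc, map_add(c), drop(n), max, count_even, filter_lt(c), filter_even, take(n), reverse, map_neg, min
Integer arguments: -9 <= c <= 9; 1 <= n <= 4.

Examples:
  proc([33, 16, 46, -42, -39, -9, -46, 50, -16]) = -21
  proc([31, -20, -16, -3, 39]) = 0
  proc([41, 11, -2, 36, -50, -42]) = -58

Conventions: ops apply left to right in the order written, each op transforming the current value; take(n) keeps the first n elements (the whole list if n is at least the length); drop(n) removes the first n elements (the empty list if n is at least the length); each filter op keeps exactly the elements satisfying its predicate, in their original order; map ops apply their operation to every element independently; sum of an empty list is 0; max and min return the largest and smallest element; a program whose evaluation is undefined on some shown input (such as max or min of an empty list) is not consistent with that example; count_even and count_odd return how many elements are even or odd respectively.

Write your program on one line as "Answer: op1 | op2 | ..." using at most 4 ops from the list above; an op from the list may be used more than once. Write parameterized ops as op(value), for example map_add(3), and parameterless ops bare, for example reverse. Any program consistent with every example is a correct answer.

reverse | take(4) | sum

Check, running the answer program on each example:
  [33, 16, 46, -42, -39, -9, -46, 50, -16] -> [-16, 50, -46, -9, -39, -42, 46, 16, 33] -> [-16, 50, -46, -9] -> -21
  [31, -20, -16, -3, 39] -> [39, -3, -16, -20, 31] -> [39, -3, -16, -20] -> 0
  [41, 11, -2, 36, -50, -42] -> [-42, -50, 36, -2, 11, 41] -> [-42, -50, 36, -2] -> -58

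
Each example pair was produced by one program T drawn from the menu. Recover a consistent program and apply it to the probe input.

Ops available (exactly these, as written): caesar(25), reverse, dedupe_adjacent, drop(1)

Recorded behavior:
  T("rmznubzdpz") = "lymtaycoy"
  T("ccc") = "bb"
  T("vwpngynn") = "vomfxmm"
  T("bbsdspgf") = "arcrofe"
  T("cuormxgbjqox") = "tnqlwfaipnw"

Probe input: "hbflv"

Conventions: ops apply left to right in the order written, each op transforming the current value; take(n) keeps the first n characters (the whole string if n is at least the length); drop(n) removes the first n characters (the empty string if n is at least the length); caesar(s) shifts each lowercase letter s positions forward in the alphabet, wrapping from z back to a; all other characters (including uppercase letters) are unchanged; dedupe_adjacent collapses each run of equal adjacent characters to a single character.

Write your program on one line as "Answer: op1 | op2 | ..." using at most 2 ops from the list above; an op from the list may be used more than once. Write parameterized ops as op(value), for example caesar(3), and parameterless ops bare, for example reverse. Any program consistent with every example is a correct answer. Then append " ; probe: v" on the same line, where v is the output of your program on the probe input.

drop(1) | caesar(25) ; probe: "aeku"

Check, running the answer program on each example:
  "rmznubzdpz" -> "mznubzdpz" -> "lymtaycoy"
  "ccc" -> "cc" -> "bb"
  "vwpngynn" -> "wpngynn" -> "vomfxmm"
  "bbsdspgf" -> "bsdspgf" -> "arcrofe"
  "cuormxgbjqox" -> "uormxgbjqox" -> "tnqlwfaipnw"
  probe: "hbflv" -> "bflv" -> "aeku"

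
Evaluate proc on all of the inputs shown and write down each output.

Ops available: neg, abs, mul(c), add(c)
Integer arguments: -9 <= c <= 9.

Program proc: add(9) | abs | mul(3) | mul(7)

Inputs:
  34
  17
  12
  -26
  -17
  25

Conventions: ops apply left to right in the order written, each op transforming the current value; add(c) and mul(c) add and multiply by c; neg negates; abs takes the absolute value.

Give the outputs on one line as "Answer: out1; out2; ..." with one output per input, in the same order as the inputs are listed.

Execution, op by op:
  34 -> 43 -> 43 -> 129 -> 903
  17 -> 26 -> 26 -> 78 -> 546
  12 -> 21 -> 21 -> 63 -> 441
  -26 -> -17 -> 17 -> 51 -> 357
  -17 -> -8 -> 8 -> 24 -> 168
  25 -> 34 -> 34 -> 102 -> 714

903; 546; 441; 357; 168; 714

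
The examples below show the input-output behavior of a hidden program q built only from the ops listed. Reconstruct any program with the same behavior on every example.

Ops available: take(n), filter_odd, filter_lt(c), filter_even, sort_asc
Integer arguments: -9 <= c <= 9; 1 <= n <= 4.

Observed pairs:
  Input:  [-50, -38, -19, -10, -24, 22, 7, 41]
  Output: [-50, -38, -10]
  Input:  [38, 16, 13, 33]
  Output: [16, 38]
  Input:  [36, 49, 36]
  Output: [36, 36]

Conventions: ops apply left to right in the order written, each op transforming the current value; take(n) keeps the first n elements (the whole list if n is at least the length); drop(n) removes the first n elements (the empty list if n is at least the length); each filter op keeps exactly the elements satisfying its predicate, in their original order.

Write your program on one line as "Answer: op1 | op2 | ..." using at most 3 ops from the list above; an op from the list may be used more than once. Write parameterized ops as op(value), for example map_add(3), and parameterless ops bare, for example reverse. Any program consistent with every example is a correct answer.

filter_even | take(3) | sort_asc

Check, running the answer program on each example:
  [-50, -38, -19, -10, -24, 22, 7, 41] -> [-50, -38, -10, -24, 22] -> [-50, -38, -10] -> [-50, -38, -10]
  [38, 16, 13, 33] -> [38, 16] -> [38, 16] -> [16, 38]
  [36, 49, 36] -> [36, 36] -> [36, 36] -> [36, 36]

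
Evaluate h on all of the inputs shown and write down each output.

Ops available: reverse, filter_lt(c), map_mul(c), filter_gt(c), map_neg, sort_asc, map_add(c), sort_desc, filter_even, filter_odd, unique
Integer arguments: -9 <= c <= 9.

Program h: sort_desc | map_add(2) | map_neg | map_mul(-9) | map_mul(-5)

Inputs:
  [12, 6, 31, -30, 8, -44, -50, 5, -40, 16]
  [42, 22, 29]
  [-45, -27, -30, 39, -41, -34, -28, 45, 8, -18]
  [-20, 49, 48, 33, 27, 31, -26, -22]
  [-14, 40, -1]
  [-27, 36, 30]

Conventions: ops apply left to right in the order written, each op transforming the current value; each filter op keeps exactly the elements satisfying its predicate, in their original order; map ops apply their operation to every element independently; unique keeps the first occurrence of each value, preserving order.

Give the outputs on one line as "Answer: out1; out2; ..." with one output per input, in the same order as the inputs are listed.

[-1485, -810, -630, -450, -360, -315, 1260, 1710, 1890, 2160]; [-1980, -1395, -1080]; [-2115, -1845, -450, 720, 1125, 1170, 1260, 1440, 1755, 1935]; [-2295, -2250, -1575, -1485, -1305, 810, 900, 1080]; [-1890, -45, 540]; [-1710, -1440, 1125]

Execution, op by op:
  [12, 6, 31, -30, 8, -44, -50, 5, -40, 16] -> [31, 16, 12, 8, 6, 5, -30, -40, -44, -50] -> [33, 18, 14, 10, 8, 7, -28, -38, -42, -48] -> [-33, -18, -14, -10, -8, -7, 28, 38, 42, 48] -> [297, 162, 126, 90, 72, 63, -252, -342, -378, -432] -> [-1485, -810, -630, -450, -360, -315, 1260, 1710, 1890, 2160]
  [42, 22, 29] -> [42, 29, 22] -> [44, 31, 24] -> [-44, -31, -24] -> [396, 279, 216] -> [-1980, -1395, -1080]
  [-45, -27, -30, 39, -41, -34, -28, 45, 8, -18] -> [45, 39, 8, -18, -27, -28, -30, -34, -41, -45] -> [47, 41, 10, -16, -25, -26, -28, -32, -39, -43] -> [-47, -41, -10, 16, 25, 26, 28, 32, 39, 43] -> [423, 369, 90, -144, -225, -234, -252, -288, -351, -387] -> [-2115, -1845, -450, 720, 1125, 1170, 1260, 1440, 1755, 1935]
  [-20, 49, 48, 33, 27, 31, -26, -22] -> [49, 48, 33, 31, 27, -20, -22, -26] -> [51, 50, 35, 33, 29, -18, -20, -24] -> [-51, -50, -35, -33, -29, 18, 20, 24] -> [459, 450, 315, 297, 261, -162, -180, -216] -> [-2295, -2250, -1575, -1485, -1305, 810, 900, 1080]
  [-14, 40, -1] -> [40, -1, -14] -> [42, 1, -12] -> [-42, -1, 12] -> [378, 9, -108] -> [-1890, -45, 540]
  [-27, 36, 30] -> [36, 30, -27] -> [38, 32, -25] -> [-38, -32, 25] -> [342, 288, -225] -> [-1710, -1440, 1125]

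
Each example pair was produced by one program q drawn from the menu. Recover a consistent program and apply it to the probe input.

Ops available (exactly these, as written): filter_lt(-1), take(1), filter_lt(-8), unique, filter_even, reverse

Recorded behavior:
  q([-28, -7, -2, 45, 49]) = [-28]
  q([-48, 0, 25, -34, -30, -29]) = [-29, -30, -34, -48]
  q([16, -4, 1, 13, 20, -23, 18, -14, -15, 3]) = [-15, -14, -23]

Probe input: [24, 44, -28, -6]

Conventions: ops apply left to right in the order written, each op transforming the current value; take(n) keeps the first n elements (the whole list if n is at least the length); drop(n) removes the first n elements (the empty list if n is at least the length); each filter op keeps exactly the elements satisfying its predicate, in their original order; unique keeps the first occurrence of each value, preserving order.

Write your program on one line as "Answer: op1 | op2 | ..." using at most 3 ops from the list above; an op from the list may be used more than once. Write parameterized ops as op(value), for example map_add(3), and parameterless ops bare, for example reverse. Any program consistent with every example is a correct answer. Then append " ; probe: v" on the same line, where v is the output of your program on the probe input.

reverse | filter_lt(-8) ; probe: [-28]

Check, running the answer program on each example:
  [-28, -7, -2, 45, 49] -> [49, 45, -2, -7, -28] -> [-28]
  [-48, 0, 25, -34, -30, -29] -> [-29, -30, -34, 25, 0, -48] -> [-29, -30, -34, -48]
  [16, -4, 1, 13, 20, -23, 18, -14, -15, 3] -> [3, -15, -14, 18, -23, 20, 13, 1, -4, 16] -> [-15, -14, -23]
  probe: [24, 44, -28, -6] -> [-6, -28, 44, 24] -> [-28]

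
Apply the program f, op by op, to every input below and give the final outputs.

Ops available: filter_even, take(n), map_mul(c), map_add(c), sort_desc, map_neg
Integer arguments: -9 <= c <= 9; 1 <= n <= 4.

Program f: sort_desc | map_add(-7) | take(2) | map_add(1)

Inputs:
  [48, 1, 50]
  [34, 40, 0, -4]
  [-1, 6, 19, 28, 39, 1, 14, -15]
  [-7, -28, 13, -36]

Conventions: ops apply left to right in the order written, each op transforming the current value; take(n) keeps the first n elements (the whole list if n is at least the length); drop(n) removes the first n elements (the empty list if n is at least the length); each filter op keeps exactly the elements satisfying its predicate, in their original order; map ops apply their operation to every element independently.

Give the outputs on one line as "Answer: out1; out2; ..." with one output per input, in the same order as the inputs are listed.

Execution, op by op:
  [48, 1, 50] -> [50, 48, 1] -> [43, 41, -6] -> [43, 41] -> [44, 42]
  [34, 40, 0, -4] -> [40, 34, 0, -4] -> [33, 27, -7, -11] -> [33, 27] -> [34, 28]
  [-1, 6, 19, 28, 39, 1, 14, -15] -> [39, 28, 19, 14, 6, 1, -1, -15] -> [32, 21, 12, 7, -1, -6, -8, -22] -> [32, 21] -> [33, 22]
  [-7, -28, 13, -36] -> [13, -7, -28, -36] -> [6, -14, -35, -43] -> [6, -14] -> [7, -13]

[44, 42]; [34, 28]; [33, 22]; [7, -13]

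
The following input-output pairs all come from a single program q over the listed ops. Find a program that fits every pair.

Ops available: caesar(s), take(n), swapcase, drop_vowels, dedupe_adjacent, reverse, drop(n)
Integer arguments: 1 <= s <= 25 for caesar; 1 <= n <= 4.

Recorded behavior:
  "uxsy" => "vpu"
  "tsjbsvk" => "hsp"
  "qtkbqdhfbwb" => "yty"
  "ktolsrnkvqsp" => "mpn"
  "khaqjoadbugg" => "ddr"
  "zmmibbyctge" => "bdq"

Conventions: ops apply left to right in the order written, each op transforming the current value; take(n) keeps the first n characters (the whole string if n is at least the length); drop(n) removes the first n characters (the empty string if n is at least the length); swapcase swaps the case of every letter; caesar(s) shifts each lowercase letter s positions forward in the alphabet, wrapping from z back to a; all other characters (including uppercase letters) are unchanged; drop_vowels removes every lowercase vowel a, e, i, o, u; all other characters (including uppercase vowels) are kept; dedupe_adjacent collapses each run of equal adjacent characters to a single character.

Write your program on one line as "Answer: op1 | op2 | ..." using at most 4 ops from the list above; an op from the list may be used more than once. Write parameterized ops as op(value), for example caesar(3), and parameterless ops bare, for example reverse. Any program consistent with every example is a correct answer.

reverse | take(3) | caesar(23)

Check, running the answer program on each example:
  "uxsy" -> "ysxu" -> "ysx" -> "vpu"
  "tsjbsvk" -> "kvsbjst" -> "kvs" -> "hsp"
  "qtkbqdhfbwb" -> "bwbfhdqbktq" -> "bwb" -> "yty"
  "ktolsrnkvqsp" -> "psqvknrslotk" -> "psq" -> "mpn"
  "khaqjoadbugg" -> "ggubdaojqahk" -> "ggu" -> "ddr"
  "zmmibbyctge" -> "egtcybbimmz" -> "egt" -> "bdq"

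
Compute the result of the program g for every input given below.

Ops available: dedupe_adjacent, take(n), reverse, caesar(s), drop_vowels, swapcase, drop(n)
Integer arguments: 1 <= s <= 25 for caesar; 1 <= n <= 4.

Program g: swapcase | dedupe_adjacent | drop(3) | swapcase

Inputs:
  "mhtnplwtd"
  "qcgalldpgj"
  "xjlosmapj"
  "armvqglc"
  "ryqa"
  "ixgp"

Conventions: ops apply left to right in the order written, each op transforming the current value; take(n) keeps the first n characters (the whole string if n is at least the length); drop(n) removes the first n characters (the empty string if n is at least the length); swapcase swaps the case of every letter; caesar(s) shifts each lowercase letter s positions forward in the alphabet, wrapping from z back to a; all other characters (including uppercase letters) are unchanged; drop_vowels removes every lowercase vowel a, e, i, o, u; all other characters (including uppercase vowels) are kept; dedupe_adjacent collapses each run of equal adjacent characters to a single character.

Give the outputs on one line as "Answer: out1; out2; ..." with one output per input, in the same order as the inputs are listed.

Execution, op by op:
  "mhtnplwtd" -> "MHTNPLWTD" -> "MHTNPLWTD" -> "NPLWTD" -> "nplwtd"
  "qcgalldpgj" -> "QCGALLDPGJ" -> "QCGALDPGJ" -> "ALDPGJ" -> "aldpgj"
  "xjlosmapj" -> "XJLOSMAPJ" -> "XJLOSMAPJ" -> "OSMAPJ" -> "osmapj"
  "armvqglc" -> "ARMVQGLC" -> "ARMVQGLC" -> "VQGLC" -> "vqglc"
  "ryqa" -> "RYQA" -> "RYQA" -> "A" -> "a"
  "ixgp" -> "IXGP" -> "IXGP" -> "P" -> "p"

"nplwtd"; "aldpgj"; "osmapj"; "vqglc"; "a"; "p"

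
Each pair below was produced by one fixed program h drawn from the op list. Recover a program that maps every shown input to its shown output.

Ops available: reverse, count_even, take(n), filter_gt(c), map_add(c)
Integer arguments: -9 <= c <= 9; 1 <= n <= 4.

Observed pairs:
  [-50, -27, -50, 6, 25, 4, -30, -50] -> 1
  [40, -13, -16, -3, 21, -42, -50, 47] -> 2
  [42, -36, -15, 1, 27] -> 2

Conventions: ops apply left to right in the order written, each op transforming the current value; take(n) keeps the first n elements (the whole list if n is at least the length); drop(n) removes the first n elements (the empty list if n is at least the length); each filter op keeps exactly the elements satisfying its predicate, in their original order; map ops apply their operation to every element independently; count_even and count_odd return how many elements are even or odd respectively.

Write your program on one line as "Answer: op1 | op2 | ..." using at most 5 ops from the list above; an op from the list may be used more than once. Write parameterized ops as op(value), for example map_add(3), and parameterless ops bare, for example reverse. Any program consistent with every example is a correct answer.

map_add(-9) | map_add(-9) | take(4) | map_add(-9) | count_even

Check, running the answer program on each example:
  [-50, -27, -50, 6, 25, 4, -30, -50] -> [-59, -36, -59, -3, 16, -5, -39, -59] -> [-68, -45, -68, -12, 7, -14, -48, -68] -> [-68, -45, -68, -12] -> [-77, -54, -77, -21] -> 1
  [40, -13, -16, -3, 21, -42, -50, 47] -> [31, -22, -25, -12, 12, -51, -59, 38] -> [22, -31, -34, -21, 3, -60, -68, 29] -> [22, -31, -34, -21] -> [13, -40, -43, -30] -> 2
  [42, -36, -15, 1, 27] -> [33, -45, -24, -8, 18] -> [24, -54, -33, -17, 9] -> [24, -54, -33, -17] -> [15, -63, -42, -26] -> 2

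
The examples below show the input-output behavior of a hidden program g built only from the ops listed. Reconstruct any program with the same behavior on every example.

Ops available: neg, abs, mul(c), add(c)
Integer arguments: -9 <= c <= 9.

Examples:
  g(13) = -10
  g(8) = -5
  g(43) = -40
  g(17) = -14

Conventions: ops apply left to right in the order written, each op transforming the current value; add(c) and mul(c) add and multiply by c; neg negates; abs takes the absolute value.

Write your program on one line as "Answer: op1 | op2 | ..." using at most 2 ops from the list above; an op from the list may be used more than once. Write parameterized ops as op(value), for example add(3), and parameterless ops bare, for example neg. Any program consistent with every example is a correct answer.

neg | add(3)

Check, running the answer program on each example:
  13 -> -13 -> -10
  8 -> -8 -> -5
  43 -> -43 -> -40
  17 -> -17 -> -14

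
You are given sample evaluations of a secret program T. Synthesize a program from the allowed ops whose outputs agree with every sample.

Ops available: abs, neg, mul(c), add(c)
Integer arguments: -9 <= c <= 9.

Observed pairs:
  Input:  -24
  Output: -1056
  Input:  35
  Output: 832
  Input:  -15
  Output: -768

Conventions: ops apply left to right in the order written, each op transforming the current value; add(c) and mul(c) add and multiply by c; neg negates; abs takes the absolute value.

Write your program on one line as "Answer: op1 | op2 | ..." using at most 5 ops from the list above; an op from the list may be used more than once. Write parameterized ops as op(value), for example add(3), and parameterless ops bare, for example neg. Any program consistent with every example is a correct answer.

add(-9) | neg | mul(-4) | mul(8)

Check, running the answer program on each example:
  -24 -> -33 -> 33 -> -132 -> -1056
  35 -> 26 -> -26 -> 104 -> 832
  -15 -> -24 -> 24 -> -96 -> -768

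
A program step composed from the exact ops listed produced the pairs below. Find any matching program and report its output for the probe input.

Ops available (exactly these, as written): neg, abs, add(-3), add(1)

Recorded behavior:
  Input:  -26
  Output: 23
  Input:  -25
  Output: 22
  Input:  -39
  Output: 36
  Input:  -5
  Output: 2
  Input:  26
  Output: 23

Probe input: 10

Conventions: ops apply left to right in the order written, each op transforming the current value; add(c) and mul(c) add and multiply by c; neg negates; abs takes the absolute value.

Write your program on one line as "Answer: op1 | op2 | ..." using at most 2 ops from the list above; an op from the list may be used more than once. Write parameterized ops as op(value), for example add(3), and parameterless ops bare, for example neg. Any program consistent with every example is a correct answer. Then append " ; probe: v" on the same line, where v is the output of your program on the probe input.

abs | add(-3) ; probe: 7

Check, running the answer program on each example:
  -26 -> 26 -> 23
  -25 -> 25 -> 22
  -39 -> 39 -> 36
  -5 -> 5 -> 2
  26 -> 26 -> 23
  probe: 10 -> 10 -> 7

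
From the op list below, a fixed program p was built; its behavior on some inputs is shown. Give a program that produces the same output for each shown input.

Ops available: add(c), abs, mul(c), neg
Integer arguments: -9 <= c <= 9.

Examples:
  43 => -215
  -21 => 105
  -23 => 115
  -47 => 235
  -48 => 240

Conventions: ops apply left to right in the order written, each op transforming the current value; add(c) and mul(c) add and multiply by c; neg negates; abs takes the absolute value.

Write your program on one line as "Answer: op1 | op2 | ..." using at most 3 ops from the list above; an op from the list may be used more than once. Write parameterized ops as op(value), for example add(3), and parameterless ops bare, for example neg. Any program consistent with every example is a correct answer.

mul(-1) | mul(5)

Check, running the answer program on each example:
  43 -> -43 -> -215
  -21 -> 21 -> 105
  -23 -> 23 -> 115
  -47 -> 47 -> 235
  -48 -> 48 -> 240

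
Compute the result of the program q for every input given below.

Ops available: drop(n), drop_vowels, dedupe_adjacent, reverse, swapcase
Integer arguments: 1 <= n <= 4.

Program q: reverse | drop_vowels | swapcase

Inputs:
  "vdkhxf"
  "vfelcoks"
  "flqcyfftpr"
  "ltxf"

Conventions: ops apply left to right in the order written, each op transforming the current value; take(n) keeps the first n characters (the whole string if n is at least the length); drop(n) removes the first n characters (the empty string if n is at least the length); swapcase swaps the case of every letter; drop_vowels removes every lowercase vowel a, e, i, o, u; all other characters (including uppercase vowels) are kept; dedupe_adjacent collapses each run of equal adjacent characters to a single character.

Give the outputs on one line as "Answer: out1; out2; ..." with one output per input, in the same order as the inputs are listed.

"FXHKDV"; "SKCLFV"; "RPTFFYCQLF"; "FXTL"

Execution, op by op:
  "vdkhxf" -> "fxhkdv" -> "fxhkdv" -> "FXHKDV"
  "vfelcoks" -> "skoclefv" -> "skclfv" -> "SKCLFV"
  "flqcyfftpr" -> "rptffycqlf" -> "rptffycqlf" -> "RPTFFYCQLF"
  "ltxf" -> "fxtl" -> "fxtl" -> "FXTL"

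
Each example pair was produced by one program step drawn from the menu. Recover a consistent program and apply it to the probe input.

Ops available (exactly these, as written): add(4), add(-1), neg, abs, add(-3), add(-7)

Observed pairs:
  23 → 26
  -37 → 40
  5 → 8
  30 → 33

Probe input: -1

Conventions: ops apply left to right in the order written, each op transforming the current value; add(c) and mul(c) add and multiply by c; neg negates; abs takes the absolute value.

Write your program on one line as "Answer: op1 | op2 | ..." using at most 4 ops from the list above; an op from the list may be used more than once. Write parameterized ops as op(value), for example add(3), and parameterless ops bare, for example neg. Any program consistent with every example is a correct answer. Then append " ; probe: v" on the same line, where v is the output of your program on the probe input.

abs | add(4) | add(-1) ; probe: 4

Check, running the answer program on each example:
  23 -> 23 -> 27 -> 26
  -37 -> 37 -> 41 -> 40
  5 -> 5 -> 9 -> 8
  30 -> 30 -> 34 -> 33
  probe: -1 -> 1 -> 5 -> 4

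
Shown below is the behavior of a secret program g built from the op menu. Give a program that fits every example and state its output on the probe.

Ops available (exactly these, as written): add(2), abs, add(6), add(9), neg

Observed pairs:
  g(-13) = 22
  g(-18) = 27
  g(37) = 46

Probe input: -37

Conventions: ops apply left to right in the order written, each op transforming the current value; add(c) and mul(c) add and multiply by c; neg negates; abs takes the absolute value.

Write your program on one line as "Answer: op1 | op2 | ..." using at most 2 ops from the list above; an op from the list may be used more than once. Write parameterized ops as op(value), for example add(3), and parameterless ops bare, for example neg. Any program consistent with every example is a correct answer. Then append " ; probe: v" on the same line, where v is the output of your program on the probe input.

abs | add(9) ; probe: 46

Check, running the answer program on each example:
  -13 -> 13 -> 22
  -18 -> 18 -> 27
  37 -> 37 -> 46
  probe: -37 -> 37 -> 46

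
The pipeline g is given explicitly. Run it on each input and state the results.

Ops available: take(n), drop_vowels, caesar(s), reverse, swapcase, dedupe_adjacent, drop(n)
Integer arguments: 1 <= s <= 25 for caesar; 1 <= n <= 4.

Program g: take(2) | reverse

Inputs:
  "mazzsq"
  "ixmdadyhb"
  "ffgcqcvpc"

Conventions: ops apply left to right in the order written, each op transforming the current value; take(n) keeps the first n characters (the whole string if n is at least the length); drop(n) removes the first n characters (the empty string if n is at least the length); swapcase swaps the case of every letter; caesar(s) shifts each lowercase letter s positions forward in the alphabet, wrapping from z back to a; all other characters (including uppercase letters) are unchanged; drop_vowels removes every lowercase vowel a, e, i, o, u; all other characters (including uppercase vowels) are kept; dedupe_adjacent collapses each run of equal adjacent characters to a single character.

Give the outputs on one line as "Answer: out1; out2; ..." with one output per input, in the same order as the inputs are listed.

Execution, op by op:
  "mazzsq" -> "ma" -> "am"
  "ixmdadyhb" -> "ix" -> "xi"
  "ffgcqcvpc" -> "ff" -> "ff"

"am"; "xi"; "ff"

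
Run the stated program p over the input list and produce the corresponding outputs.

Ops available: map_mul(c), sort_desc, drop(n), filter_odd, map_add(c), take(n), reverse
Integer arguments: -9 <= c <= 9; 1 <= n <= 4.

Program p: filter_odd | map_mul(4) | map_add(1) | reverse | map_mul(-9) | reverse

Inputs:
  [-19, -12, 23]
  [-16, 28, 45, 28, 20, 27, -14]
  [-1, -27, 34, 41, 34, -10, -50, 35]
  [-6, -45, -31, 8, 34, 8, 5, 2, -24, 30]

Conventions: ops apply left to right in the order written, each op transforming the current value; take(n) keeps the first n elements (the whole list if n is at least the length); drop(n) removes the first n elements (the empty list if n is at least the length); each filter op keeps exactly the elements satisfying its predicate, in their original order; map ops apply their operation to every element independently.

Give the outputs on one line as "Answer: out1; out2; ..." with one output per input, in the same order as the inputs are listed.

Execution, op by op:
  [-19, -12, 23] -> [-19, 23] -> [-76, 92] -> [-75, 93] -> [93, -75] -> [-837, 675] -> [675, -837]
  [-16, 28, 45, 28, 20, 27, -14] -> [45, 27] -> [180, 108] -> [181, 109] -> [109, 181] -> [-981, -1629] -> [-1629, -981]
  [-1, -27, 34, 41, 34, -10, -50, 35] -> [-1, -27, 41, 35] -> [-4, -108, 164, 140] -> [-3, -107, 165, 141] -> [141, 165, -107, -3] -> [-1269, -1485, 963, 27] -> [27, 963, -1485, -1269]
  [-6, -45, -31, 8, 34, 8, 5, 2, -24, 30] -> [-45, -31, 5] -> [-180, -124, 20] -> [-179, -123, 21] -> [21, -123, -179] -> [-189, 1107, 1611] -> [1611, 1107, -189]

[675, -837]; [-1629, -981]; [27, 963, -1485, -1269]; [1611, 1107, -189]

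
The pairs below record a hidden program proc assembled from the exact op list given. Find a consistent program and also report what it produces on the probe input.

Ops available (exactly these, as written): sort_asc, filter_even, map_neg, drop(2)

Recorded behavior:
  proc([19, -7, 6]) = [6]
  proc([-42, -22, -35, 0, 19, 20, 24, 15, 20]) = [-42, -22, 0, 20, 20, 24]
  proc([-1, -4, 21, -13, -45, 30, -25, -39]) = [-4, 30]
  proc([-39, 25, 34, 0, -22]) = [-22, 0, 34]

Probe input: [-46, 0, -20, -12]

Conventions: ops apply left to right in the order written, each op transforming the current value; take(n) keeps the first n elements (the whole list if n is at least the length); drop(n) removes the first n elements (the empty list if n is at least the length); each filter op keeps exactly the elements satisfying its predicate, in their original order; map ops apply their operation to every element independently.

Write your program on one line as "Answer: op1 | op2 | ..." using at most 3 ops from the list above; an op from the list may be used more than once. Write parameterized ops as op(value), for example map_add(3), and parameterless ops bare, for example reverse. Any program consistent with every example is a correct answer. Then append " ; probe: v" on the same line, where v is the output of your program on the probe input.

sort_asc | filter_even ; probe: [-46, -20, -12, 0]

Check, running the answer program on each example:
  [19, -7, 6] -> [-7, 6, 19] -> [6]
  [-42, -22, -35, 0, 19, 20, 24, 15, 20] -> [-42, -35, -22, 0, 15, 19, 20, 20, 24] -> [-42, -22, 0, 20, 20, 24]
  [-1, -4, 21, -13, -45, 30, -25, -39] -> [-45, -39, -25, -13, -4, -1, 21, 30] -> [-4, 30]
  [-39, 25, 34, 0, -22] -> [-39, -22, 0, 25, 34] -> [-22, 0, 34]
  probe: [-46, 0, -20, -12] -> [-46, -20, -12, 0] -> [-46, -20, -12, 0]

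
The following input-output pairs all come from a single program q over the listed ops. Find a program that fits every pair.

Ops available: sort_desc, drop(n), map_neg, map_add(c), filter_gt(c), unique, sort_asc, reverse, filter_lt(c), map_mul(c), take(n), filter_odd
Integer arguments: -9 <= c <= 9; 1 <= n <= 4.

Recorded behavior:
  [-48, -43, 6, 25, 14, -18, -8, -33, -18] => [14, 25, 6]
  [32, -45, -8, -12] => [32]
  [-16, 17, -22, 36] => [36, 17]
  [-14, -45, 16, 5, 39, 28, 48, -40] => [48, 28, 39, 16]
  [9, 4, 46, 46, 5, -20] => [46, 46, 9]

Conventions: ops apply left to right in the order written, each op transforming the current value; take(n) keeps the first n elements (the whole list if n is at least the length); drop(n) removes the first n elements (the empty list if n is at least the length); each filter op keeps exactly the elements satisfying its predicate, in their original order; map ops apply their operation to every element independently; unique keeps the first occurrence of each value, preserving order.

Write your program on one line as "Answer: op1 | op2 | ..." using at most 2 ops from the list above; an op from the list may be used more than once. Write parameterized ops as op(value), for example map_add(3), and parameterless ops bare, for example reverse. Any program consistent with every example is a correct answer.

filter_gt(5) | reverse

Check, running the answer program on each example:
  [-48, -43, 6, 25, 14, -18, -8, -33, -18] -> [6, 25, 14] -> [14, 25, 6]
  [32, -45, -8, -12] -> [32] -> [32]
  [-16, 17, -22, 36] -> [17, 36] -> [36, 17]
  [-14, -45, 16, 5, 39, 28, 48, -40] -> [16, 39, 28, 48] -> [48, 28, 39, 16]
  [9, 4, 46, 46, 5, -20] -> [9, 46, 46] -> [46, 46, 9]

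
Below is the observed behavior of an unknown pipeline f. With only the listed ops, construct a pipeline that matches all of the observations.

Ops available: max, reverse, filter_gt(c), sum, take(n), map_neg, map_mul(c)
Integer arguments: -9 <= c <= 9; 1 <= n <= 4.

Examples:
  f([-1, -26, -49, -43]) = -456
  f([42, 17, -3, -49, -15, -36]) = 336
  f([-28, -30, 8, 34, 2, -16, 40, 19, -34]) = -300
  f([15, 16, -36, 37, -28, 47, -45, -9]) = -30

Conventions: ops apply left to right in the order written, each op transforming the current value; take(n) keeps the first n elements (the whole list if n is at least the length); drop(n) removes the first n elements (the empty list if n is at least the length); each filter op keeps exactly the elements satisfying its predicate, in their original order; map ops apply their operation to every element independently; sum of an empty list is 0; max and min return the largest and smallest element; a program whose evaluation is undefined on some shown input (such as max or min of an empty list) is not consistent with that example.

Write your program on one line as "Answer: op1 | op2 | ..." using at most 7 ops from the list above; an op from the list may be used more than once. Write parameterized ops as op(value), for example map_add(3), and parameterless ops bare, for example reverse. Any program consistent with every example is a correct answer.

take(3) | map_mul(2) | map_mul(-3) | map_neg | reverse | sum

Check, running the answer program on each example:
  [-1, -26, -49, -43] -> [-1, -26, -49] -> [-2, -52, -98] -> [6, 156, 294] -> [-6, -156, -294] -> [-294, -156, -6] -> -456
  [42, 17, -3, -49, -15, -36] -> [42, 17, -3] -> [84, 34, -6] -> [-252, -102, 18] -> [252, 102, -18] -> [-18, 102, 252] -> 336
  [-28, -30, 8, 34, 2, -16, 40, 19, -34] -> [-28, -30, 8] -> [-56, -60, 16] -> [168, 180, -48] -> [-168, -180, 48] -> [48, -180, -168] -> -300
  [15, 16, -36, 37, -28, 47, -45, -9] -> [15, 16, -36] -> [30, 32, -72] -> [-90, -96, 216] -> [90, 96, -216] -> [-216, 96, 90] -> -30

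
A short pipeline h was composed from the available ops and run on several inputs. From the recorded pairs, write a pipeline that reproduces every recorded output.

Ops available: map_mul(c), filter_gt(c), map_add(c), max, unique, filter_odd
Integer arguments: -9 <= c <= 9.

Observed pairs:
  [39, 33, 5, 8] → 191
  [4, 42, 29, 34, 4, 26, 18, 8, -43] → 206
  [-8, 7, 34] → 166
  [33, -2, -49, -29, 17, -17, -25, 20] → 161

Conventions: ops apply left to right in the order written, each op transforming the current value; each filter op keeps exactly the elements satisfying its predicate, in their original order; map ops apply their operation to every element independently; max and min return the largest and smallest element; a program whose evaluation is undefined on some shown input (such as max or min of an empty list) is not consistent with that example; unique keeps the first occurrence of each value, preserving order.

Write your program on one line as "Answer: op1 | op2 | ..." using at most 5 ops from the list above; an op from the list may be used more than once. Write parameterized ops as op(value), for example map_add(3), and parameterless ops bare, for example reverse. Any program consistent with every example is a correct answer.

map_mul(-1) | map_mul(-5) | map_add(-4) | filter_gt(8) | max

Check, running the answer program on each example:
  [39, 33, 5, 8] -> [-39, -33, -5, -8] -> [195, 165, 25, 40] -> [191, 161, 21, 36] -> [191, 161, 21, 36] -> 191
  [4, 42, 29, 34, 4, 26, 18, 8, -43] -> [-4, -42, -29, -34, -4, -26, -18, -8, 43] -> [20, 210, 145, 170, 20, 130, 90, 40, -215] -> [16, 206, 141, 166, 16, 126, 86, 36, -219] -> [16, 206, 141, 166, 16, 126, 86, 36] -> 206
  [-8, 7, 34] -> [8, -7, -34] -> [-40, 35, 170] -> [-44, 31, 166] -> [31, 166] -> 166
  [33, -2, -49, -29, 17, -17, -25, 20] -> [-33, 2, 49, 29, -17, 17, 25, -20] -> [165, -10, -245, -145, 85, -85, -125, 100] -> [161, -14, -249, -149, 81, -89, -129, 96] -> [161, 81, 96] -> 161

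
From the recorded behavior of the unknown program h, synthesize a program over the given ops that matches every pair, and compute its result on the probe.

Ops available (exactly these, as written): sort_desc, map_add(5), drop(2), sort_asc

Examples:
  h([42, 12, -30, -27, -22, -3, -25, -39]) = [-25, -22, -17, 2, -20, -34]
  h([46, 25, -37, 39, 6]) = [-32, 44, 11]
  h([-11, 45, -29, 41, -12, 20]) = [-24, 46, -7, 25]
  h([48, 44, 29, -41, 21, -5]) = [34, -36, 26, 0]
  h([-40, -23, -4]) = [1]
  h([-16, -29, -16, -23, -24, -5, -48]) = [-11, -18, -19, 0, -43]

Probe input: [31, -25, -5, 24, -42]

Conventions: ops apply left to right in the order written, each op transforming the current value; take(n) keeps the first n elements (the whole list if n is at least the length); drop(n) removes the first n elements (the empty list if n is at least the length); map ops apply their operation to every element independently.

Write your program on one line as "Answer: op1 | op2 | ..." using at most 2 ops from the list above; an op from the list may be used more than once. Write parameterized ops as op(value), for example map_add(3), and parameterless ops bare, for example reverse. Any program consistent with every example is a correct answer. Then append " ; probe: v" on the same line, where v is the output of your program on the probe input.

map_add(5) | drop(2) ; probe: [0, 29, -37]

Check, running the answer program on each example:
  [42, 12, -30, -27, -22, -3, -25, -39] -> [47, 17, -25, -22, -17, 2, -20, -34] -> [-25, -22, -17, 2, -20, -34]
  [46, 25, -37, 39, 6] -> [51, 30, -32, 44, 11] -> [-32, 44, 11]
  [-11, 45, -29, 41, -12, 20] -> [-6, 50, -24, 46, -7, 25] -> [-24, 46, -7, 25]
  [48, 44, 29, -41, 21, -5] -> [53, 49, 34, -36, 26, 0] -> [34, -36, 26, 0]
  [-40, -23, -4] -> [-35, -18, 1] -> [1]
  [-16, -29, -16, -23, -24, -5, -48] -> [-11, -24, -11, -18, -19, 0, -43] -> [-11, -18, -19, 0, -43]
  probe: [31, -25, -5, 24, -42] -> [36, -20, 0, 29, -37] -> [0, 29, -37]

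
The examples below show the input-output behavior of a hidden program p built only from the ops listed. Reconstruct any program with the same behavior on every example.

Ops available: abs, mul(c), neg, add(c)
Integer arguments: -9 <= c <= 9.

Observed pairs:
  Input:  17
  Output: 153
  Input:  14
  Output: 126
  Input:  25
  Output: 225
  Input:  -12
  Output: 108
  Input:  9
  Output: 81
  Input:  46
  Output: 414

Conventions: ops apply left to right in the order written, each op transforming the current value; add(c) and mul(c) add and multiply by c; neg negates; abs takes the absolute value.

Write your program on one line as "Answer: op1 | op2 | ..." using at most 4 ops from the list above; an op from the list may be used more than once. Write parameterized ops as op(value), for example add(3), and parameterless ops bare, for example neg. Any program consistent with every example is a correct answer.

abs | neg | mul(9) | abs

Check, running the answer program on each example:
  17 -> 17 -> -17 -> -153 -> 153
  14 -> 14 -> -14 -> -126 -> 126
  25 -> 25 -> -25 -> -225 -> 225
  -12 -> 12 -> -12 -> -108 -> 108
  9 -> 9 -> -9 -> -81 -> 81
  46 -> 46 -> -46 -> -414 -> 414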